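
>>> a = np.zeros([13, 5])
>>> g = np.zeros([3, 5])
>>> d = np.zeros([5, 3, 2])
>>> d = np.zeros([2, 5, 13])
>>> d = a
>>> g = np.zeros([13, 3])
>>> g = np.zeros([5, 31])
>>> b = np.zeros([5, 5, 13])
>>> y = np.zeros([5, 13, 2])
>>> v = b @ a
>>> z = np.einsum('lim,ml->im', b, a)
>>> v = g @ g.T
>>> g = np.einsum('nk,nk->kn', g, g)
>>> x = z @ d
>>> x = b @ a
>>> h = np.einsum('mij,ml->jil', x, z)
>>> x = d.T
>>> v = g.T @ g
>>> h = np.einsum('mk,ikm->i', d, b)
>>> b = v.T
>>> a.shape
(13, 5)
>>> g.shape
(31, 5)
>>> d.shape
(13, 5)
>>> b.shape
(5, 5)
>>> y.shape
(5, 13, 2)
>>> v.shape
(5, 5)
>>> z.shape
(5, 13)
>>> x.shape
(5, 13)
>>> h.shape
(5,)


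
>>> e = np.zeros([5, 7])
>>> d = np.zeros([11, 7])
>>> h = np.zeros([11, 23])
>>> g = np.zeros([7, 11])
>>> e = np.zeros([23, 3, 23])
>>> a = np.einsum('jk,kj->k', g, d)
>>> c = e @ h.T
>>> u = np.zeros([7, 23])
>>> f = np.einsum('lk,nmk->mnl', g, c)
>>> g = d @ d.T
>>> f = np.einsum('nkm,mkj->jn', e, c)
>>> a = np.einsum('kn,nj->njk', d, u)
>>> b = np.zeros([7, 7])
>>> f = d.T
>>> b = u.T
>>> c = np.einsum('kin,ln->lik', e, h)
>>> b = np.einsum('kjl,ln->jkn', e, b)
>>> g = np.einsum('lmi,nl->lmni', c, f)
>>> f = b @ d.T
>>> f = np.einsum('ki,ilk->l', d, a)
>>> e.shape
(23, 3, 23)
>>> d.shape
(11, 7)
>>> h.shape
(11, 23)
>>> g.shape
(11, 3, 7, 23)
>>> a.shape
(7, 23, 11)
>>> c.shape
(11, 3, 23)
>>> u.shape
(7, 23)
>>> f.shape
(23,)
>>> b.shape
(3, 23, 7)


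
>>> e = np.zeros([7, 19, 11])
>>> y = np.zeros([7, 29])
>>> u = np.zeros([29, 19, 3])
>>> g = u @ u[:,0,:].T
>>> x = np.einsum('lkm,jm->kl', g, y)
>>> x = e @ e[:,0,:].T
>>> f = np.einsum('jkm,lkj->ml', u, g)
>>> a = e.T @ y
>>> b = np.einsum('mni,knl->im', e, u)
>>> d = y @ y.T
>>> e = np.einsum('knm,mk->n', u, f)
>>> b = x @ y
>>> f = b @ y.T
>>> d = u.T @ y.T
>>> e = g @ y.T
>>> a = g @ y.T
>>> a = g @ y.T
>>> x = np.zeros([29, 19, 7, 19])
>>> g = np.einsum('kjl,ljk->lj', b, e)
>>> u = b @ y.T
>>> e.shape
(29, 19, 7)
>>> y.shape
(7, 29)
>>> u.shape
(7, 19, 7)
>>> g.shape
(29, 19)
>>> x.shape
(29, 19, 7, 19)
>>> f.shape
(7, 19, 7)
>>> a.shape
(29, 19, 7)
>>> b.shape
(7, 19, 29)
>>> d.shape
(3, 19, 7)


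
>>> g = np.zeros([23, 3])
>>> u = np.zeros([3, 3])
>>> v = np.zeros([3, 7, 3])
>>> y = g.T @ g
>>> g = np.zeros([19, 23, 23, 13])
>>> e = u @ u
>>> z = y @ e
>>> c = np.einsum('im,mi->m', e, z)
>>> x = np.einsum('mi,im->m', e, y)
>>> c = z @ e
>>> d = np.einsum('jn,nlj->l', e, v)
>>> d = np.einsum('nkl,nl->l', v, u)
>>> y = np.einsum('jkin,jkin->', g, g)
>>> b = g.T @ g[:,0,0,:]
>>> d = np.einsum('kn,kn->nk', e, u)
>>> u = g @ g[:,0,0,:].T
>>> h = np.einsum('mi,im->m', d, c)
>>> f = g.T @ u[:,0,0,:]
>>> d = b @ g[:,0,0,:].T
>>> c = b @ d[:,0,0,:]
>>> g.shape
(19, 23, 23, 13)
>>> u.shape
(19, 23, 23, 19)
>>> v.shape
(3, 7, 3)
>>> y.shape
()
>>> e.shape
(3, 3)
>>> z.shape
(3, 3)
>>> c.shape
(13, 23, 23, 19)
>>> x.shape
(3,)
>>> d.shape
(13, 23, 23, 19)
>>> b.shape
(13, 23, 23, 13)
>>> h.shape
(3,)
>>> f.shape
(13, 23, 23, 19)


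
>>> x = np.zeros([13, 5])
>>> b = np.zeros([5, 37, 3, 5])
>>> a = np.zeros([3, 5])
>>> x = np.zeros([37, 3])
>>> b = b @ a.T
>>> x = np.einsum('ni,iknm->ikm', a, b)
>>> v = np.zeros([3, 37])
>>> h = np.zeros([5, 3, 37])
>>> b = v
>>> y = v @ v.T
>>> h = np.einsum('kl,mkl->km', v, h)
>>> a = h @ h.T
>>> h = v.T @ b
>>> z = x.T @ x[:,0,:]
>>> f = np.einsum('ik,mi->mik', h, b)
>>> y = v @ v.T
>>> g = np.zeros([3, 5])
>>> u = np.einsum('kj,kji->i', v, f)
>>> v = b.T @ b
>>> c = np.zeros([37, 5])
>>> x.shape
(5, 37, 3)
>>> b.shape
(3, 37)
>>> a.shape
(3, 3)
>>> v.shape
(37, 37)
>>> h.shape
(37, 37)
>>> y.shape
(3, 3)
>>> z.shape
(3, 37, 3)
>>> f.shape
(3, 37, 37)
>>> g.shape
(3, 5)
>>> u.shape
(37,)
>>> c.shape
(37, 5)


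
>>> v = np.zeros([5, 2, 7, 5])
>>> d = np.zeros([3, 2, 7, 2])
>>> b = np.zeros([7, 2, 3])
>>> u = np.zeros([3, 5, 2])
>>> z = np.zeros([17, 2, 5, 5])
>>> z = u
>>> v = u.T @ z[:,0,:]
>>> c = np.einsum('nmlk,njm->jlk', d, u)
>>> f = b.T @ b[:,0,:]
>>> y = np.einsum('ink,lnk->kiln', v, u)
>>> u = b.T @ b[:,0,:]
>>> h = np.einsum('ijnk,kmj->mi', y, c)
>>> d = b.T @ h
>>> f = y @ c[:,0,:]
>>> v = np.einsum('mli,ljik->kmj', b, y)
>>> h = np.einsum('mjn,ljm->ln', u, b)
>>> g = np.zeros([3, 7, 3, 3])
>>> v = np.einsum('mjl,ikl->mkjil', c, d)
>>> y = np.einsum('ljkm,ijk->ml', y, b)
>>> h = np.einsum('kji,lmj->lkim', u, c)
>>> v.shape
(5, 2, 7, 3, 2)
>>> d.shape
(3, 2, 2)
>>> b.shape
(7, 2, 3)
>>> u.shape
(3, 2, 3)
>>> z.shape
(3, 5, 2)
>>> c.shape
(5, 7, 2)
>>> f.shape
(2, 2, 3, 2)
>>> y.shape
(5, 2)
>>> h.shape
(5, 3, 3, 7)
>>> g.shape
(3, 7, 3, 3)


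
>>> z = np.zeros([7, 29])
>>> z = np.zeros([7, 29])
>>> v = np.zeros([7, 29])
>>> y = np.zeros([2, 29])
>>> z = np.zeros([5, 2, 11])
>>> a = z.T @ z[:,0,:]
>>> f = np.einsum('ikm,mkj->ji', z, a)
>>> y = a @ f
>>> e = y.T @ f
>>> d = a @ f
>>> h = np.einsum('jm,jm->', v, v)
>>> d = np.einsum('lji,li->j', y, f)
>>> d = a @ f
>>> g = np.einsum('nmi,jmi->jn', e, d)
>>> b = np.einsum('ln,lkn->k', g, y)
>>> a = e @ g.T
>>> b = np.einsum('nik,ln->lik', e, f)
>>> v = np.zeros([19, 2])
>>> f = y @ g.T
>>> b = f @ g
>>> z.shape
(5, 2, 11)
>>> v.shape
(19, 2)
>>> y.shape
(11, 2, 5)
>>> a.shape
(5, 2, 11)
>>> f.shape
(11, 2, 11)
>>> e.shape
(5, 2, 5)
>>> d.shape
(11, 2, 5)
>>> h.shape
()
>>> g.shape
(11, 5)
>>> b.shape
(11, 2, 5)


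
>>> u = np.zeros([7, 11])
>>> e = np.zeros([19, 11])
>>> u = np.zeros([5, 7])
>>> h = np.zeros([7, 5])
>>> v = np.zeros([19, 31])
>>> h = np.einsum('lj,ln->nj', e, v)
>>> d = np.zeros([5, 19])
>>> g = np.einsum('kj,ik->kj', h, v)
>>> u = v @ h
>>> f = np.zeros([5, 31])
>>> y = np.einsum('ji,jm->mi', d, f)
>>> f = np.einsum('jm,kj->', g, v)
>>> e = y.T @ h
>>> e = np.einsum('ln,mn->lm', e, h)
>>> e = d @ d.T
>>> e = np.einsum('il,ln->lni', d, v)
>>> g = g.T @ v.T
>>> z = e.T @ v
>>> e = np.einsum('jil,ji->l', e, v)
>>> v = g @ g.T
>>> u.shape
(19, 11)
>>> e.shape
(5,)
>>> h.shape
(31, 11)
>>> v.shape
(11, 11)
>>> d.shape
(5, 19)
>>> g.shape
(11, 19)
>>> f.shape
()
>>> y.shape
(31, 19)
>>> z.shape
(5, 31, 31)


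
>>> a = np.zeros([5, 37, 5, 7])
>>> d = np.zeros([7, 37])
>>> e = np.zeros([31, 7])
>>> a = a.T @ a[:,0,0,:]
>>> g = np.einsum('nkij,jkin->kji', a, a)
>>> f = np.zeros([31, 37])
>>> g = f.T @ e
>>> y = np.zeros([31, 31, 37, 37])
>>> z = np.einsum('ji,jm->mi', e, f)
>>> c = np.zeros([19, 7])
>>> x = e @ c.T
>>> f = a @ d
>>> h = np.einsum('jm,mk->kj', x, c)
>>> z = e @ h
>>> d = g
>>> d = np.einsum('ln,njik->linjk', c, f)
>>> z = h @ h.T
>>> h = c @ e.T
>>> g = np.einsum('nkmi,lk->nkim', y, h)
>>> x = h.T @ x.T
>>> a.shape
(7, 5, 37, 7)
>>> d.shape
(19, 37, 7, 5, 37)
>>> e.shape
(31, 7)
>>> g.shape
(31, 31, 37, 37)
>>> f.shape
(7, 5, 37, 37)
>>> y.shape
(31, 31, 37, 37)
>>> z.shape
(7, 7)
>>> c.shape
(19, 7)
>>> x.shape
(31, 31)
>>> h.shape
(19, 31)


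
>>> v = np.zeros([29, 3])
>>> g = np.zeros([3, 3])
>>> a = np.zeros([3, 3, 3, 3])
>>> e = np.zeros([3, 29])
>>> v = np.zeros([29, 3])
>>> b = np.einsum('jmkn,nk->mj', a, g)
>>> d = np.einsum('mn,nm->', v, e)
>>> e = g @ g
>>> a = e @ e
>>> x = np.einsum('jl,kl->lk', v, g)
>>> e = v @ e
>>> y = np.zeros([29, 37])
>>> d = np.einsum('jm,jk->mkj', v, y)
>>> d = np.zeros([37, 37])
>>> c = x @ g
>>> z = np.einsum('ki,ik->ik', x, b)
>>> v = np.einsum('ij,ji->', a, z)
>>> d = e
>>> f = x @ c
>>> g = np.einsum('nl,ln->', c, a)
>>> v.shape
()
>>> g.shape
()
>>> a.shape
(3, 3)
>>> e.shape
(29, 3)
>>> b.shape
(3, 3)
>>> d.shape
(29, 3)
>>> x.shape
(3, 3)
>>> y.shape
(29, 37)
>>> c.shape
(3, 3)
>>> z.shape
(3, 3)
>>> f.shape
(3, 3)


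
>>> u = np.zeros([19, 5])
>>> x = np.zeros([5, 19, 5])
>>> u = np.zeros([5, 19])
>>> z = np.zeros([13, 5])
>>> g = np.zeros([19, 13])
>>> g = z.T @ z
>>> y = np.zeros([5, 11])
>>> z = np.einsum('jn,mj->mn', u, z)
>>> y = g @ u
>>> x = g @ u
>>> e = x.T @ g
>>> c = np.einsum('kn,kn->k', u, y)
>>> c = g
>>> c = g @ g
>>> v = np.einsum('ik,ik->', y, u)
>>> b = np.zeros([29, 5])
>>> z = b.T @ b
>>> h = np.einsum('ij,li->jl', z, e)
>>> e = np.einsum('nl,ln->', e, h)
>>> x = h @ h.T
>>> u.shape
(5, 19)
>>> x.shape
(5, 5)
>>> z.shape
(5, 5)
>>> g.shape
(5, 5)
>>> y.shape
(5, 19)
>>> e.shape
()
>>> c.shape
(5, 5)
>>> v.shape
()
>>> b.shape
(29, 5)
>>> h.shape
(5, 19)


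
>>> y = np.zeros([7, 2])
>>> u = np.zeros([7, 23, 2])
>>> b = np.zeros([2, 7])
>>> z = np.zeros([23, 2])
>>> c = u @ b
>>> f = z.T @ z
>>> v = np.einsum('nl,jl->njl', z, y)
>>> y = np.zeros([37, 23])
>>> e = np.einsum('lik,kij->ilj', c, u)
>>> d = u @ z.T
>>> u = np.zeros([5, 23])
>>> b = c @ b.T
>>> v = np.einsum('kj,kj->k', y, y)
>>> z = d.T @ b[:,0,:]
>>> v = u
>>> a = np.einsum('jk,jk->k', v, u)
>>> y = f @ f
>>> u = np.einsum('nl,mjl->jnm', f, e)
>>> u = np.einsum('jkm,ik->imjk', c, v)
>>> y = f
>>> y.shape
(2, 2)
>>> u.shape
(5, 7, 7, 23)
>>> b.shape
(7, 23, 2)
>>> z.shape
(23, 23, 2)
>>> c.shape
(7, 23, 7)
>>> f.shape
(2, 2)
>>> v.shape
(5, 23)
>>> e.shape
(23, 7, 2)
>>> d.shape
(7, 23, 23)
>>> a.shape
(23,)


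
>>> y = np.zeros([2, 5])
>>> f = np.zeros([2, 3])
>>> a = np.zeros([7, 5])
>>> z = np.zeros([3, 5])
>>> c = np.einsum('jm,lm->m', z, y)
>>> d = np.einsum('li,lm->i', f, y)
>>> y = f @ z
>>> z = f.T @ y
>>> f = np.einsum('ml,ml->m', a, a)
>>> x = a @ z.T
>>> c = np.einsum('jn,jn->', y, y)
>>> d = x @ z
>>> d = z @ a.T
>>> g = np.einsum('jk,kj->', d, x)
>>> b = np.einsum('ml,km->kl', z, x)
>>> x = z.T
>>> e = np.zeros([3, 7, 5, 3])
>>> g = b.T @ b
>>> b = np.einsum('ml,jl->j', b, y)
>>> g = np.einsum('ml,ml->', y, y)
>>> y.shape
(2, 5)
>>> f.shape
(7,)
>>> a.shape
(7, 5)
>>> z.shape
(3, 5)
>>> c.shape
()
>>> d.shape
(3, 7)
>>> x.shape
(5, 3)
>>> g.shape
()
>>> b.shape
(2,)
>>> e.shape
(3, 7, 5, 3)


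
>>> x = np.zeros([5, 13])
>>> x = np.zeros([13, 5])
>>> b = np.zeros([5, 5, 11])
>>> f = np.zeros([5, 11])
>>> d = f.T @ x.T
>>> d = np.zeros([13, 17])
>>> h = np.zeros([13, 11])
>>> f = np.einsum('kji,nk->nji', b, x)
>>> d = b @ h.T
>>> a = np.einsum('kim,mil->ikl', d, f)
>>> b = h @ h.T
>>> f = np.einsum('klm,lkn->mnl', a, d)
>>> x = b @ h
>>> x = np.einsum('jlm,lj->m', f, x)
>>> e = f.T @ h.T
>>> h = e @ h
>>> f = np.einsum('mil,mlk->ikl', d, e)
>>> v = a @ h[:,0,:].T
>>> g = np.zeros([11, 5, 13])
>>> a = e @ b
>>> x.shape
(5,)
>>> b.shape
(13, 13)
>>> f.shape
(5, 13, 13)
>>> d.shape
(5, 5, 13)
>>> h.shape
(5, 13, 11)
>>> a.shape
(5, 13, 13)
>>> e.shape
(5, 13, 13)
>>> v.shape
(5, 5, 5)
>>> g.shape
(11, 5, 13)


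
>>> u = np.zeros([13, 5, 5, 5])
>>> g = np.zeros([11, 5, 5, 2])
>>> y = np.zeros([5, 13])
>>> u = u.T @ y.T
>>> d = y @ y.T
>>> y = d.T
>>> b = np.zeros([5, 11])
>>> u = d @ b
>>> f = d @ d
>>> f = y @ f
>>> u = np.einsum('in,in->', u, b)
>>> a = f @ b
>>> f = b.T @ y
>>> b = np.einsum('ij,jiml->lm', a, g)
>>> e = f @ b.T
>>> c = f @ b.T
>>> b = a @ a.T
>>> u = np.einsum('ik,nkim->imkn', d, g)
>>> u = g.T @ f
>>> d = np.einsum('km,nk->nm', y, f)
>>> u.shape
(2, 5, 5, 5)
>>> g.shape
(11, 5, 5, 2)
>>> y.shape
(5, 5)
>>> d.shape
(11, 5)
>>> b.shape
(5, 5)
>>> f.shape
(11, 5)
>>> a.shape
(5, 11)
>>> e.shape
(11, 2)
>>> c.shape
(11, 2)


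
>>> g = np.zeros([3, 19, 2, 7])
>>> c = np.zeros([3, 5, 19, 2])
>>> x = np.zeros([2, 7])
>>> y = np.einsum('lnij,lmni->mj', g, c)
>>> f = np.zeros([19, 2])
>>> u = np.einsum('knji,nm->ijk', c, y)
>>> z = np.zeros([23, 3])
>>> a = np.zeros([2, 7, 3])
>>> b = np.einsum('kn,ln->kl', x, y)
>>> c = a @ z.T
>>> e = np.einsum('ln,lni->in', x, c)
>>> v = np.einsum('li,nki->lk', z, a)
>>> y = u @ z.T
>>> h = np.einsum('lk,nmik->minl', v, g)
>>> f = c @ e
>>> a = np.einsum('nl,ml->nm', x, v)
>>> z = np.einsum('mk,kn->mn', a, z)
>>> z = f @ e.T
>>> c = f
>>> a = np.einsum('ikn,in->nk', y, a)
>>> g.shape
(3, 19, 2, 7)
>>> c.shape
(2, 7, 7)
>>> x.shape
(2, 7)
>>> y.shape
(2, 19, 23)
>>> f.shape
(2, 7, 7)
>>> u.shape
(2, 19, 3)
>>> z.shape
(2, 7, 23)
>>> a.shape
(23, 19)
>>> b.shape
(2, 5)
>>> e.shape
(23, 7)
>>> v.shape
(23, 7)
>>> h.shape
(19, 2, 3, 23)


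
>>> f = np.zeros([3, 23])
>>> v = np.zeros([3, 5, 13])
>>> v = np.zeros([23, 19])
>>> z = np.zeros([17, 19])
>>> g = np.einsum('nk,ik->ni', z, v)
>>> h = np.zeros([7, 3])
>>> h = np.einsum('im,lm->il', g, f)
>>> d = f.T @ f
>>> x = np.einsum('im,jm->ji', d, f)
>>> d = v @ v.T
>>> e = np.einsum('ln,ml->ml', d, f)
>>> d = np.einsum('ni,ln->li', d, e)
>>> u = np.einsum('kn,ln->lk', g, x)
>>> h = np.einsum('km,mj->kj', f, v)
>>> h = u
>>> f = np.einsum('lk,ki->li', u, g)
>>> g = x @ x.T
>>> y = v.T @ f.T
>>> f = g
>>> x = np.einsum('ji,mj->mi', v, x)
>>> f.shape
(3, 3)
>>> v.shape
(23, 19)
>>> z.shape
(17, 19)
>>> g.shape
(3, 3)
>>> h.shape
(3, 17)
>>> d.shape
(3, 23)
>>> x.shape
(3, 19)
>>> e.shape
(3, 23)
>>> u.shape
(3, 17)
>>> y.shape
(19, 3)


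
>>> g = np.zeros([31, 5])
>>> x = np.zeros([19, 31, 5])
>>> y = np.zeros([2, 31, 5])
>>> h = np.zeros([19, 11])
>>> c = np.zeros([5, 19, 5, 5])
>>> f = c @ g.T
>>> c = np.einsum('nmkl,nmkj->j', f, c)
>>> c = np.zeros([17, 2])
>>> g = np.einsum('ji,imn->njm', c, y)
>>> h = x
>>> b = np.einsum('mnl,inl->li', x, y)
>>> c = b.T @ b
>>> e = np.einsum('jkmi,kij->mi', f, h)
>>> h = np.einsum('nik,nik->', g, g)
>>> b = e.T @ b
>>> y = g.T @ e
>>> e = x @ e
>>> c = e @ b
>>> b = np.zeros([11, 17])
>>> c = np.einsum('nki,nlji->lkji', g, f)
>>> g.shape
(5, 17, 31)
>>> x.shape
(19, 31, 5)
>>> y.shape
(31, 17, 31)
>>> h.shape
()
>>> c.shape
(19, 17, 5, 31)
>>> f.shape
(5, 19, 5, 31)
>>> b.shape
(11, 17)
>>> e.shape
(19, 31, 31)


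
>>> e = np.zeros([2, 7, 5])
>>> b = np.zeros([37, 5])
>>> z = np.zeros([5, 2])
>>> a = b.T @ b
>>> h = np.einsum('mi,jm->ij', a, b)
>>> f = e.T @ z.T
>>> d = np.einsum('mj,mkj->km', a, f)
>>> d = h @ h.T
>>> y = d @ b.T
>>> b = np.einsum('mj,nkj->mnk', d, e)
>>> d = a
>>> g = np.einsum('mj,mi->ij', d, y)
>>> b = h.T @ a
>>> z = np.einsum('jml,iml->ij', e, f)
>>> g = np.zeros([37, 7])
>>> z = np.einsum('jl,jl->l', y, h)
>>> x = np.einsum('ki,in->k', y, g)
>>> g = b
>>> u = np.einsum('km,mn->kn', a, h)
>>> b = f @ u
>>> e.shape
(2, 7, 5)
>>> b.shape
(5, 7, 37)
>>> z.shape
(37,)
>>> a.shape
(5, 5)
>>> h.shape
(5, 37)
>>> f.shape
(5, 7, 5)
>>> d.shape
(5, 5)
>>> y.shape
(5, 37)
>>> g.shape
(37, 5)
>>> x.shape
(5,)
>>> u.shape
(5, 37)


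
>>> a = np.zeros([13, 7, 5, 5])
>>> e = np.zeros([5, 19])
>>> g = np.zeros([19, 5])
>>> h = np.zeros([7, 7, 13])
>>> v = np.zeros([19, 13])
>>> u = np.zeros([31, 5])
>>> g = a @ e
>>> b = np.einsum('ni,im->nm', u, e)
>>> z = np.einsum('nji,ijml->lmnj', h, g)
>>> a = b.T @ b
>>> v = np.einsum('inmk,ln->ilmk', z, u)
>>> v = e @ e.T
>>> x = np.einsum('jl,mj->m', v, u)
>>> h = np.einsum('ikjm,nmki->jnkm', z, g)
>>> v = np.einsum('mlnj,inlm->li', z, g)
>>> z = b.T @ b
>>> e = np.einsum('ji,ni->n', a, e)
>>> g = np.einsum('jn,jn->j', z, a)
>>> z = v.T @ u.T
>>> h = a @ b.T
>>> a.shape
(19, 19)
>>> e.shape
(5,)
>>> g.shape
(19,)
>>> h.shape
(19, 31)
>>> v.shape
(5, 13)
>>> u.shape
(31, 5)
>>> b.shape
(31, 19)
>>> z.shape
(13, 31)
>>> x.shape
(31,)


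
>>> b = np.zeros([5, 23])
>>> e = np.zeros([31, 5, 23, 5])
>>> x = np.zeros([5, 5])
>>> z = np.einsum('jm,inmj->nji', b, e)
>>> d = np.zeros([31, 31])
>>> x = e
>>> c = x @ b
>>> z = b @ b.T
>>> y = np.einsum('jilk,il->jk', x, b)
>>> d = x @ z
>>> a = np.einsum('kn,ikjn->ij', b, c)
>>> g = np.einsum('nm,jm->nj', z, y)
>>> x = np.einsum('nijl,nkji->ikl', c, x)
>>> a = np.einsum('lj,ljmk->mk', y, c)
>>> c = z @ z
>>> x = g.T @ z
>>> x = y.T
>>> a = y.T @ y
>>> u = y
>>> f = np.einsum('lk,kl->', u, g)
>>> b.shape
(5, 23)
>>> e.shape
(31, 5, 23, 5)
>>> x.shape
(5, 31)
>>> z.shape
(5, 5)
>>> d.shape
(31, 5, 23, 5)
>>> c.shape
(5, 5)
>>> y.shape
(31, 5)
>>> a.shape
(5, 5)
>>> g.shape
(5, 31)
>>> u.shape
(31, 5)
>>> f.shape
()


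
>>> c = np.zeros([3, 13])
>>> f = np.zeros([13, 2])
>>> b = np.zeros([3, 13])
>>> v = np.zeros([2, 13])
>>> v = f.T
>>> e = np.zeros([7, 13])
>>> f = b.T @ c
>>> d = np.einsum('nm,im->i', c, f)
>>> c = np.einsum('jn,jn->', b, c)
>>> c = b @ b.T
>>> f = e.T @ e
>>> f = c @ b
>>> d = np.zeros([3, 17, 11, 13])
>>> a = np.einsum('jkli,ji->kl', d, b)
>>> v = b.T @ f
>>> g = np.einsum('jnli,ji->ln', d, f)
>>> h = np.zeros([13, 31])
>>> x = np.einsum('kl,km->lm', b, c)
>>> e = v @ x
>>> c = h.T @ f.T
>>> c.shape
(31, 3)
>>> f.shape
(3, 13)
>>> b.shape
(3, 13)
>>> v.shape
(13, 13)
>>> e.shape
(13, 3)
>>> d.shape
(3, 17, 11, 13)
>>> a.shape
(17, 11)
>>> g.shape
(11, 17)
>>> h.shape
(13, 31)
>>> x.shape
(13, 3)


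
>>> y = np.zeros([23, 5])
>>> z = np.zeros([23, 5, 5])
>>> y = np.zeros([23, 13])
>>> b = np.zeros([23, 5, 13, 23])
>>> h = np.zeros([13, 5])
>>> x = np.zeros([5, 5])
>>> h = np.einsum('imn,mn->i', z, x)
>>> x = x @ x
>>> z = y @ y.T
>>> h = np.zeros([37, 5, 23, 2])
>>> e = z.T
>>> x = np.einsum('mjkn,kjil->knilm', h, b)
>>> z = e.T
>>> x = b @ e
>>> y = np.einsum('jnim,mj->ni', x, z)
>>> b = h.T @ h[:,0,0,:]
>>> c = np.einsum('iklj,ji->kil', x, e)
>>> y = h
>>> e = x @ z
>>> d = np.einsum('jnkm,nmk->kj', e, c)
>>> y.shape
(37, 5, 23, 2)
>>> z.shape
(23, 23)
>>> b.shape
(2, 23, 5, 2)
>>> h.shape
(37, 5, 23, 2)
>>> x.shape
(23, 5, 13, 23)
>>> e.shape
(23, 5, 13, 23)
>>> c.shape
(5, 23, 13)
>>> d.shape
(13, 23)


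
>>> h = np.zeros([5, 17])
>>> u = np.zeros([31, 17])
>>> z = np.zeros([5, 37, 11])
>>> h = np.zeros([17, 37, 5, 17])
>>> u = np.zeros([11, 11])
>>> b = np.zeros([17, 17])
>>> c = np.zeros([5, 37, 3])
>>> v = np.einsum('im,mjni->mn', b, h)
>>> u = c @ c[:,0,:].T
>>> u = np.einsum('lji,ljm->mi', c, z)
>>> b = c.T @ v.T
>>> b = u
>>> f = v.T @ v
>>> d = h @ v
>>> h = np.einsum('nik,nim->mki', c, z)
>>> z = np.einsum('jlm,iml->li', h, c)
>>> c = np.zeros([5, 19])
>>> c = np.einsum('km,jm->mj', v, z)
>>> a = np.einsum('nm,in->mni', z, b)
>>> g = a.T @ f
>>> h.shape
(11, 3, 37)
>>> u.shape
(11, 3)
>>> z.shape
(3, 5)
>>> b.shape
(11, 3)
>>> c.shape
(5, 3)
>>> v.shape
(17, 5)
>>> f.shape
(5, 5)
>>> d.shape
(17, 37, 5, 5)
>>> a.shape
(5, 3, 11)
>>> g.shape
(11, 3, 5)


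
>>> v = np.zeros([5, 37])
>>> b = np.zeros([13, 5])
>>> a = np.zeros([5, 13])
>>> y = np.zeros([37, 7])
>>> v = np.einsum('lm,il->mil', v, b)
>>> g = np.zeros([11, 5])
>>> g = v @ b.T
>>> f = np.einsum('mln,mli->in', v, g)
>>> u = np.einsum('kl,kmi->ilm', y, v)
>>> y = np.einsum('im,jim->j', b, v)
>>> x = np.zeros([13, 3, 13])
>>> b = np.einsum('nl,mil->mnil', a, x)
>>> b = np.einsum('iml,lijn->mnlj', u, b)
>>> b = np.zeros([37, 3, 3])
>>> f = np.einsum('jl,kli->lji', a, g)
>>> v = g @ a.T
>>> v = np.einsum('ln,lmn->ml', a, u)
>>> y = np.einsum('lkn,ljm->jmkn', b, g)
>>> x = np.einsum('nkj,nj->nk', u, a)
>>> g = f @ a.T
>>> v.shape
(7, 5)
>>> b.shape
(37, 3, 3)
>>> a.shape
(5, 13)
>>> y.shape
(13, 13, 3, 3)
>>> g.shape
(13, 5, 5)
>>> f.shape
(13, 5, 13)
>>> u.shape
(5, 7, 13)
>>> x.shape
(5, 7)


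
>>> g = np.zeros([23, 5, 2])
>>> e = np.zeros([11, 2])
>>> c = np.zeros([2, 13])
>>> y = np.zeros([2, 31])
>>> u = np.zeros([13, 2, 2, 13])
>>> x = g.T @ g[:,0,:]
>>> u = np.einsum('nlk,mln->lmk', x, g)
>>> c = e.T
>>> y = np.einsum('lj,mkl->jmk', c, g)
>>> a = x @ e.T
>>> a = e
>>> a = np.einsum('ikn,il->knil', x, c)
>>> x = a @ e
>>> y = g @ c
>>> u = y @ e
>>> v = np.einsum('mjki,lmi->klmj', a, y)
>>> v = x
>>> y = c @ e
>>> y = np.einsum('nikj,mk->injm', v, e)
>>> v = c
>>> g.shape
(23, 5, 2)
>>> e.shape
(11, 2)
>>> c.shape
(2, 11)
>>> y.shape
(2, 5, 2, 11)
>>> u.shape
(23, 5, 2)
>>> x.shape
(5, 2, 2, 2)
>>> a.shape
(5, 2, 2, 11)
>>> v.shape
(2, 11)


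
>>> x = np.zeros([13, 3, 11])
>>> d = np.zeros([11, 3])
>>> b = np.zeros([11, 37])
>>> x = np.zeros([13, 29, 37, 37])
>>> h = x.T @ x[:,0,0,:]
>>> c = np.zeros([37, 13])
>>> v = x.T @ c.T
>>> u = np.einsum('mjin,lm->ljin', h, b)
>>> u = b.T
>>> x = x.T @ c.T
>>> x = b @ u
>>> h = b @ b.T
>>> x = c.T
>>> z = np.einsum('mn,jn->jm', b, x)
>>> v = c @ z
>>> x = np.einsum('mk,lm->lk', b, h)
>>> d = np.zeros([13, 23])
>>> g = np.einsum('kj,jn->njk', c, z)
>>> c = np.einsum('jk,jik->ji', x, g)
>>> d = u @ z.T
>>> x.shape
(11, 37)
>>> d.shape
(37, 13)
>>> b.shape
(11, 37)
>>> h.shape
(11, 11)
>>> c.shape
(11, 13)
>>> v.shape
(37, 11)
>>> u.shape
(37, 11)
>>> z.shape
(13, 11)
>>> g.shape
(11, 13, 37)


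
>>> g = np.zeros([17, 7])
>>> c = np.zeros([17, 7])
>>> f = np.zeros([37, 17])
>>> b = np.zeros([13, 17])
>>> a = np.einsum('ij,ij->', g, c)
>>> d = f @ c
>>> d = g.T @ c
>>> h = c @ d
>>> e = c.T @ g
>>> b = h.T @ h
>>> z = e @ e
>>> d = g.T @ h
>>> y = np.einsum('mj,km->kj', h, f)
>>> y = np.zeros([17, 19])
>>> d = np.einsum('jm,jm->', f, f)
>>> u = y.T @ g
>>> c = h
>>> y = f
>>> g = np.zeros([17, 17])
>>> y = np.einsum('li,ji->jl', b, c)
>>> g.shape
(17, 17)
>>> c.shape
(17, 7)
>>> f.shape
(37, 17)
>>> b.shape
(7, 7)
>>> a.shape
()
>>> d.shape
()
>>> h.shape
(17, 7)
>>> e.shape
(7, 7)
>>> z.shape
(7, 7)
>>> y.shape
(17, 7)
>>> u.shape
(19, 7)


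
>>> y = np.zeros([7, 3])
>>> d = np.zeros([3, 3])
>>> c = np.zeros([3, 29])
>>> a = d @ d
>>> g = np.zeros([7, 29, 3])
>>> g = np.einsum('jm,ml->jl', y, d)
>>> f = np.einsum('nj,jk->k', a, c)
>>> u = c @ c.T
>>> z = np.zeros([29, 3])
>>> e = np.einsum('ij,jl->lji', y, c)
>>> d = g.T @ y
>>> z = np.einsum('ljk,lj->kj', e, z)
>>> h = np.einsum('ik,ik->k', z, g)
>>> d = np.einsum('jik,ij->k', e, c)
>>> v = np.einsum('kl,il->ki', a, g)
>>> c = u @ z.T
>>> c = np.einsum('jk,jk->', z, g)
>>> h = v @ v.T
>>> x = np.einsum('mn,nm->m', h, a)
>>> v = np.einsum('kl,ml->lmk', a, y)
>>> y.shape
(7, 3)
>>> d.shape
(7,)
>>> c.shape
()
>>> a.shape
(3, 3)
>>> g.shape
(7, 3)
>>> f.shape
(29,)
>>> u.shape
(3, 3)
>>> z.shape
(7, 3)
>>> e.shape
(29, 3, 7)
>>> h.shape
(3, 3)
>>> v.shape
(3, 7, 3)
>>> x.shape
(3,)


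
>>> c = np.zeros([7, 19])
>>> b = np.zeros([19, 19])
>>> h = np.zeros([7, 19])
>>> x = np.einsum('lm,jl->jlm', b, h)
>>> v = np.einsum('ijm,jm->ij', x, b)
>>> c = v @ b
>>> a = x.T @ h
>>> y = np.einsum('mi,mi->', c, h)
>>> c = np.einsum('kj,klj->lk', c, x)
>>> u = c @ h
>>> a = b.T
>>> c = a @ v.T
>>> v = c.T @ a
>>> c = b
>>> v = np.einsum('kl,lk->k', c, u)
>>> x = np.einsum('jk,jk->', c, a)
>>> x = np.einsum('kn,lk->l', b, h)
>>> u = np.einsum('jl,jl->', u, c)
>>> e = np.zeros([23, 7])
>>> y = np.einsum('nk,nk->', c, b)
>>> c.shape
(19, 19)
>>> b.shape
(19, 19)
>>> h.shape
(7, 19)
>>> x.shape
(7,)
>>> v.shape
(19,)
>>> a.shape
(19, 19)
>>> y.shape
()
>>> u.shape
()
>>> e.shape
(23, 7)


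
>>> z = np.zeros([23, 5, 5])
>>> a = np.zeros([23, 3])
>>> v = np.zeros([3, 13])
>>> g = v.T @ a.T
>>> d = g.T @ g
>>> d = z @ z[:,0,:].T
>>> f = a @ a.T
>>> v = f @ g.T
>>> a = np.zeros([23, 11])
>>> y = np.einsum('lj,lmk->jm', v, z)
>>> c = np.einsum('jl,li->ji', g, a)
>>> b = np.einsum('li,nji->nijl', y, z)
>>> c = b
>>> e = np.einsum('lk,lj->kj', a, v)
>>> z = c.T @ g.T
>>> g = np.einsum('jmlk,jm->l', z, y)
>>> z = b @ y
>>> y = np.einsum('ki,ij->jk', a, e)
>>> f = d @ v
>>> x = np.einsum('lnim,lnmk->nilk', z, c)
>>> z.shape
(23, 5, 5, 5)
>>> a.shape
(23, 11)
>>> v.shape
(23, 13)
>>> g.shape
(5,)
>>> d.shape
(23, 5, 23)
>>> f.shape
(23, 5, 13)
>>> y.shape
(13, 23)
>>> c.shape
(23, 5, 5, 13)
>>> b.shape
(23, 5, 5, 13)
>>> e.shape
(11, 13)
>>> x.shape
(5, 5, 23, 13)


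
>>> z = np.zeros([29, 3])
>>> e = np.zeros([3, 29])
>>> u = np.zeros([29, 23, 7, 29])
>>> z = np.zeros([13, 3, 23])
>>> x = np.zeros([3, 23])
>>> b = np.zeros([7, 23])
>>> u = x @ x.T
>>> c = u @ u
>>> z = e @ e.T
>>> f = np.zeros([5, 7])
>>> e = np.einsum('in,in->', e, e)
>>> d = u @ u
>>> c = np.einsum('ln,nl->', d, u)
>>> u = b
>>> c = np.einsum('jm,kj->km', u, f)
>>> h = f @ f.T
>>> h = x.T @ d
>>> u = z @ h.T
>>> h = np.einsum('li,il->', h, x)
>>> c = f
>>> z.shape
(3, 3)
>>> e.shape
()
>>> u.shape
(3, 23)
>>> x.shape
(3, 23)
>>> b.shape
(7, 23)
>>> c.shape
(5, 7)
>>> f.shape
(5, 7)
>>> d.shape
(3, 3)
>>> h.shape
()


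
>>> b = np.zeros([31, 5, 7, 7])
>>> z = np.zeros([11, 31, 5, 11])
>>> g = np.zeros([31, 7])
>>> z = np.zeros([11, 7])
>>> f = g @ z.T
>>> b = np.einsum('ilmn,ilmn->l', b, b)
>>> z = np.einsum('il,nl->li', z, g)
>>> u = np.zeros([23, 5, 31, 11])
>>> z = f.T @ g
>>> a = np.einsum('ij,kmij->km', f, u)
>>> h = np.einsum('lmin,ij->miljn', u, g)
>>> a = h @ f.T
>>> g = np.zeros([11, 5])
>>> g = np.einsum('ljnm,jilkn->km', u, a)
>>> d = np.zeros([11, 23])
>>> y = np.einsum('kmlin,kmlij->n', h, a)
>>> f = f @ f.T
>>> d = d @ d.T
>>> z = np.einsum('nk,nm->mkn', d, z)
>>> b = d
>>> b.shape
(11, 11)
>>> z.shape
(7, 11, 11)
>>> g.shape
(7, 11)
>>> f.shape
(31, 31)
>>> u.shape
(23, 5, 31, 11)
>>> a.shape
(5, 31, 23, 7, 31)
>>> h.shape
(5, 31, 23, 7, 11)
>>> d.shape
(11, 11)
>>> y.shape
(11,)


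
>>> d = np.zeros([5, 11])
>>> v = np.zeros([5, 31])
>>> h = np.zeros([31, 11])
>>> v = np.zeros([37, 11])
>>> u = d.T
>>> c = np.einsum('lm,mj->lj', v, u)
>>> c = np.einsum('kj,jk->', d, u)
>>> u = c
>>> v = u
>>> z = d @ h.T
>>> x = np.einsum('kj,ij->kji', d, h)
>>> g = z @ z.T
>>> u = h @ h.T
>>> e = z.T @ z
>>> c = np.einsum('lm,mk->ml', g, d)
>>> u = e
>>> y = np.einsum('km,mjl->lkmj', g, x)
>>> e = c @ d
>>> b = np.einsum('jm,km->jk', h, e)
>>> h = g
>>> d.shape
(5, 11)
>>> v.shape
()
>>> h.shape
(5, 5)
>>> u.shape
(31, 31)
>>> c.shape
(5, 5)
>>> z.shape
(5, 31)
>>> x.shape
(5, 11, 31)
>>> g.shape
(5, 5)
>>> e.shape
(5, 11)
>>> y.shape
(31, 5, 5, 11)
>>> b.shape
(31, 5)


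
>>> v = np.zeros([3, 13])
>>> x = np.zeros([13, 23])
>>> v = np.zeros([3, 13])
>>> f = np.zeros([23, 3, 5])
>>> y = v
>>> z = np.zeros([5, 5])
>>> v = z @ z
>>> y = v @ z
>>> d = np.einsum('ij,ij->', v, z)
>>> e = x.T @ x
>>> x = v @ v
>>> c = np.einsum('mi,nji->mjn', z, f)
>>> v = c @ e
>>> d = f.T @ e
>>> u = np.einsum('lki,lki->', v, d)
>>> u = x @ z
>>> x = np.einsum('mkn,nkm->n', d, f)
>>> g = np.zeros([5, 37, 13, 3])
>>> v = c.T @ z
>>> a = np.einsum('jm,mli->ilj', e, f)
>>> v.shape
(23, 3, 5)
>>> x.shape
(23,)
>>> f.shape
(23, 3, 5)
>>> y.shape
(5, 5)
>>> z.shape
(5, 5)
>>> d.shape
(5, 3, 23)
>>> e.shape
(23, 23)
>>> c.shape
(5, 3, 23)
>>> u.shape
(5, 5)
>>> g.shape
(5, 37, 13, 3)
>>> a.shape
(5, 3, 23)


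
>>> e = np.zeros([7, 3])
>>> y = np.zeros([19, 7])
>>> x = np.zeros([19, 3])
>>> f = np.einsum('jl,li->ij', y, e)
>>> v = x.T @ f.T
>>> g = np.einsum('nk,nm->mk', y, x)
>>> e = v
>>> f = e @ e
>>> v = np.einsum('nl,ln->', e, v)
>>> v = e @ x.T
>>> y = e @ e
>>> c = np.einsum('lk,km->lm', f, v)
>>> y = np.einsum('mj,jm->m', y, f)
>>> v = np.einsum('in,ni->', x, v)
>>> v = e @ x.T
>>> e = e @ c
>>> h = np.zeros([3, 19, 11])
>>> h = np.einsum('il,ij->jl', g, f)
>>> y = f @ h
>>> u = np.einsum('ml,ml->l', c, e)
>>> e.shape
(3, 19)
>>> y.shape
(3, 7)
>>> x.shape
(19, 3)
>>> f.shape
(3, 3)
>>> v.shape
(3, 19)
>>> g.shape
(3, 7)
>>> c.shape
(3, 19)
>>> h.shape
(3, 7)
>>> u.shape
(19,)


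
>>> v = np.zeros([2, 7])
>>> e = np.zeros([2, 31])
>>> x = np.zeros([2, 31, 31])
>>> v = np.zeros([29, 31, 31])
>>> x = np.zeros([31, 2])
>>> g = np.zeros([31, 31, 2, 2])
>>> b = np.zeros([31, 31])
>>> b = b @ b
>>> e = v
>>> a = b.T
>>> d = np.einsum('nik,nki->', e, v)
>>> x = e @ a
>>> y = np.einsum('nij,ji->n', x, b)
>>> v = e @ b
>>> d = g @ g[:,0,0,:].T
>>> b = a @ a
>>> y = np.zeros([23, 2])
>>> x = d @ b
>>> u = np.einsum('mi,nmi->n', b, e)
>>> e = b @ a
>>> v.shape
(29, 31, 31)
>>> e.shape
(31, 31)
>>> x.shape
(31, 31, 2, 31)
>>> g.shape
(31, 31, 2, 2)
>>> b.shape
(31, 31)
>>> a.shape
(31, 31)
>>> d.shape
(31, 31, 2, 31)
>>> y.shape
(23, 2)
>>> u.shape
(29,)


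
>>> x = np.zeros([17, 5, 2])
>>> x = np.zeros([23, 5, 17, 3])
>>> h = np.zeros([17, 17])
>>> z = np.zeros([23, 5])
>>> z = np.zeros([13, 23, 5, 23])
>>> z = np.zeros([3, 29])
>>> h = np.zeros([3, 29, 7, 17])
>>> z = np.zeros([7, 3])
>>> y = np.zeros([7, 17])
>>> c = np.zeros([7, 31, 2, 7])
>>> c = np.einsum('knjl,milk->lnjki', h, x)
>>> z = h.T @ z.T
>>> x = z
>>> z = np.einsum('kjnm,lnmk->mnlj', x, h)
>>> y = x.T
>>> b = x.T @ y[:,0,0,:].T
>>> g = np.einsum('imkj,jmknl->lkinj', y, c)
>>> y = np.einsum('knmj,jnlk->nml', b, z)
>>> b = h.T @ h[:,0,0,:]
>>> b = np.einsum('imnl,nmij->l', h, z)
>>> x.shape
(17, 7, 29, 7)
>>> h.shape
(3, 29, 7, 17)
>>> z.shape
(7, 29, 3, 7)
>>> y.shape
(29, 7, 3)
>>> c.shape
(17, 29, 7, 3, 5)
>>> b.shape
(17,)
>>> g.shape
(5, 7, 7, 3, 17)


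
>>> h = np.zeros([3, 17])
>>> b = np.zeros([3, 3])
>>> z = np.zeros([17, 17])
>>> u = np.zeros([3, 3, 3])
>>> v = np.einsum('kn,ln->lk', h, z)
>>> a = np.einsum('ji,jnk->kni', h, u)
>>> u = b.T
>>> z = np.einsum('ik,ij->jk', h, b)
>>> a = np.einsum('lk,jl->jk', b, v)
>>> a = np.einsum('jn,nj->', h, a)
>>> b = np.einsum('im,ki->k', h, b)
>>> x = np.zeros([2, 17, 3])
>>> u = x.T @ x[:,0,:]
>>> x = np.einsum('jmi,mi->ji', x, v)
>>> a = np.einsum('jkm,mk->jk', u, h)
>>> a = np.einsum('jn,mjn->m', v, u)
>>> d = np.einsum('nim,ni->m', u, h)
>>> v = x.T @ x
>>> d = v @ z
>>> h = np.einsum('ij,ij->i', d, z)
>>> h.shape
(3,)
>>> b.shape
(3,)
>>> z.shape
(3, 17)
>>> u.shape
(3, 17, 3)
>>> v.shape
(3, 3)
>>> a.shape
(3,)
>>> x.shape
(2, 3)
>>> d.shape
(3, 17)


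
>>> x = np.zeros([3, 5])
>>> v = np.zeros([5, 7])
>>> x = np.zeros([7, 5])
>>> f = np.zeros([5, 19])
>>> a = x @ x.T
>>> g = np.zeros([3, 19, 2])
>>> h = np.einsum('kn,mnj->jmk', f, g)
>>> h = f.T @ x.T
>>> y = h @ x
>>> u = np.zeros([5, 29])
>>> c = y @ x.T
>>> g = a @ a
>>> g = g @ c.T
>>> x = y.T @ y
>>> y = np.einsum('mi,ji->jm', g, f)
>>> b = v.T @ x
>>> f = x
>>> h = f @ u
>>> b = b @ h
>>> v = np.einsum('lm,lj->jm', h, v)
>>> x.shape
(5, 5)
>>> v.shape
(7, 29)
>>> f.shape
(5, 5)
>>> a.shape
(7, 7)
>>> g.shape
(7, 19)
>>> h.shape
(5, 29)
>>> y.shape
(5, 7)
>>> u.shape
(5, 29)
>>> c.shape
(19, 7)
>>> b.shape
(7, 29)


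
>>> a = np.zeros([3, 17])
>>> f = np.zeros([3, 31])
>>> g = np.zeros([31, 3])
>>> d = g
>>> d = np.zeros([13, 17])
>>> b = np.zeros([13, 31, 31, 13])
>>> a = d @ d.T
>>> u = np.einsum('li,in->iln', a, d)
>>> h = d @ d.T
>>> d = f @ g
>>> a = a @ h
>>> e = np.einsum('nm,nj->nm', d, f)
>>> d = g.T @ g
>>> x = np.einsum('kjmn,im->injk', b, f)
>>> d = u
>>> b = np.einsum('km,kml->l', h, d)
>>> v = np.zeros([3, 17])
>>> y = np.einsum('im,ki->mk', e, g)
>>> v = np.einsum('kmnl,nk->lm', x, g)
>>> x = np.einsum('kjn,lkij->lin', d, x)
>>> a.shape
(13, 13)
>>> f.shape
(3, 31)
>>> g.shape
(31, 3)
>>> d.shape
(13, 13, 17)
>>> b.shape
(17,)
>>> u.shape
(13, 13, 17)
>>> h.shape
(13, 13)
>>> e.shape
(3, 3)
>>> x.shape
(3, 31, 17)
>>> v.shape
(13, 13)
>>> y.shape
(3, 31)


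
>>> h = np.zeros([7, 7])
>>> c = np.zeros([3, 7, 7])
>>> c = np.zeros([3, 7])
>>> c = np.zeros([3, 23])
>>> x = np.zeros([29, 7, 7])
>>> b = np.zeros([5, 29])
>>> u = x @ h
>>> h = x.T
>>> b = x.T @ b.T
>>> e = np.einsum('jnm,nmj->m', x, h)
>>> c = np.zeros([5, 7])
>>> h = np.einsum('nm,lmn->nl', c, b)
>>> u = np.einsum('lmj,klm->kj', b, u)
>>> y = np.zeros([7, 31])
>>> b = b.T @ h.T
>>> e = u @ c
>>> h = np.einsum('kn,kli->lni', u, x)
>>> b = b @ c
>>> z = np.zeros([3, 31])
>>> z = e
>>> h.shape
(7, 5, 7)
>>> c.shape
(5, 7)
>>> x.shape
(29, 7, 7)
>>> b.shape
(5, 7, 7)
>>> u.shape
(29, 5)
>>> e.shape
(29, 7)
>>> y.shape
(7, 31)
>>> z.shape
(29, 7)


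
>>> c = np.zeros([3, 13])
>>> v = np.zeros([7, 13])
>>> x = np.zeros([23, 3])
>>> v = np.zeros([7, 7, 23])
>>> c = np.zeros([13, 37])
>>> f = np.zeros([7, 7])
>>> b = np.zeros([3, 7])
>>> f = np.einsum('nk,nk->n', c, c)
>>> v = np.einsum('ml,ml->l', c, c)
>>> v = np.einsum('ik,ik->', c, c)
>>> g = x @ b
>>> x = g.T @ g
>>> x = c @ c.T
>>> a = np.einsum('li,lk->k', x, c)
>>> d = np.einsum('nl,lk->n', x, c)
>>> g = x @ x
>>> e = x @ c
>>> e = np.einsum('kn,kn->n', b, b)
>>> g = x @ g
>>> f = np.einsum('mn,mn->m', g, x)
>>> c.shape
(13, 37)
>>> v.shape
()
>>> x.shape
(13, 13)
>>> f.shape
(13,)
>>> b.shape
(3, 7)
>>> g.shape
(13, 13)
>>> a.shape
(37,)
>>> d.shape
(13,)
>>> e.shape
(7,)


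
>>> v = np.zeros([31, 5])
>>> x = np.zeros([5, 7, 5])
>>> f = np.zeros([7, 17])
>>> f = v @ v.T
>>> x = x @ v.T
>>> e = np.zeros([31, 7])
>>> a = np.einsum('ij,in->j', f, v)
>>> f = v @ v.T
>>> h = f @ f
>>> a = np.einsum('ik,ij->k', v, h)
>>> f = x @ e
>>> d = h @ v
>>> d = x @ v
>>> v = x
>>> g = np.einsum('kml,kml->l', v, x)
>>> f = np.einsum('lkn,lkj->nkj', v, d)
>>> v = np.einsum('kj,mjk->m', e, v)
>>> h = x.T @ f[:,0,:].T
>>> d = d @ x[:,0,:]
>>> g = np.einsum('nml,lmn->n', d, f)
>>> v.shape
(5,)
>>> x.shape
(5, 7, 31)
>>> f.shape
(31, 7, 5)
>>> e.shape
(31, 7)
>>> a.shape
(5,)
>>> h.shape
(31, 7, 31)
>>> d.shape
(5, 7, 31)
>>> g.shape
(5,)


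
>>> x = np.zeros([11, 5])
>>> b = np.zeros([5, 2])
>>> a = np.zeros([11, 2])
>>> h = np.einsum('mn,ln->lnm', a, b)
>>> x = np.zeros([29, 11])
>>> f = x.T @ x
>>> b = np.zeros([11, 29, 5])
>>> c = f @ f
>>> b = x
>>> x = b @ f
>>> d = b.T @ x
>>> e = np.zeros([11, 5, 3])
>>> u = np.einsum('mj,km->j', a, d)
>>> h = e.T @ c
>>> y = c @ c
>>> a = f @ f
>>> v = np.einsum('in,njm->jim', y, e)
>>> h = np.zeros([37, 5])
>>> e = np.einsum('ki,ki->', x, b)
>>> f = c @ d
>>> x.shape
(29, 11)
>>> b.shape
(29, 11)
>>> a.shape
(11, 11)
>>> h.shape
(37, 5)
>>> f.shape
(11, 11)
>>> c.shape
(11, 11)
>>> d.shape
(11, 11)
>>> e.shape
()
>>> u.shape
(2,)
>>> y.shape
(11, 11)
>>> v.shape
(5, 11, 3)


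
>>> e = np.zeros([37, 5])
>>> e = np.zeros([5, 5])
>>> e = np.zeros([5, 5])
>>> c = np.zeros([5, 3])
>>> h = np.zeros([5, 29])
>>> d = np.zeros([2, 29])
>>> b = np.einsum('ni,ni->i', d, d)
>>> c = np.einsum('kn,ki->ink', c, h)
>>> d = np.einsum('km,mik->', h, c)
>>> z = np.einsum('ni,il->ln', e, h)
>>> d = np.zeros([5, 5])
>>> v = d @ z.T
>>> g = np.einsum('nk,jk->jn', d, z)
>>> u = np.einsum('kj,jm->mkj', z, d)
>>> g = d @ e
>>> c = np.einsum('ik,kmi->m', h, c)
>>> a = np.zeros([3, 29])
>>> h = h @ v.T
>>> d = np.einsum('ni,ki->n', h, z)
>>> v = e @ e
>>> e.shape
(5, 5)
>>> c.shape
(3,)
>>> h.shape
(5, 5)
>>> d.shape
(5,)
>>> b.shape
(29,)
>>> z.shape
(29, 5)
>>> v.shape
(5, 5)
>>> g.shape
(5, 5)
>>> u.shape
(5, 29, 5)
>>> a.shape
(3, 29)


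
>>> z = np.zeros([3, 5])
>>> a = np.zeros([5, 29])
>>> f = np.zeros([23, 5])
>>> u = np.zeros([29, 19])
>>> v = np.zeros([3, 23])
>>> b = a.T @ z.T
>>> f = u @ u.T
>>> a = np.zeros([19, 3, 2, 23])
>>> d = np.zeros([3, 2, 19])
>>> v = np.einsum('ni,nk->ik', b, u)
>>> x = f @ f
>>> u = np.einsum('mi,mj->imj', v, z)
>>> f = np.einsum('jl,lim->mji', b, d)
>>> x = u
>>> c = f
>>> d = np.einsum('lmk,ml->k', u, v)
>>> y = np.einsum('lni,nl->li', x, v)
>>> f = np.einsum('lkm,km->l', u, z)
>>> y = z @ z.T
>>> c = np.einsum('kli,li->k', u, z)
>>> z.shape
(3, 5)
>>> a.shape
(19, 3, 2, 23)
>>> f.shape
(19,)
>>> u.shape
(19, 3, 5)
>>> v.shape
(3, 19)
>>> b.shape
(29, 3)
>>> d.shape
(5,)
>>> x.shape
(19, 3, 5)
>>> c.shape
(19,)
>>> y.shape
(3, 3)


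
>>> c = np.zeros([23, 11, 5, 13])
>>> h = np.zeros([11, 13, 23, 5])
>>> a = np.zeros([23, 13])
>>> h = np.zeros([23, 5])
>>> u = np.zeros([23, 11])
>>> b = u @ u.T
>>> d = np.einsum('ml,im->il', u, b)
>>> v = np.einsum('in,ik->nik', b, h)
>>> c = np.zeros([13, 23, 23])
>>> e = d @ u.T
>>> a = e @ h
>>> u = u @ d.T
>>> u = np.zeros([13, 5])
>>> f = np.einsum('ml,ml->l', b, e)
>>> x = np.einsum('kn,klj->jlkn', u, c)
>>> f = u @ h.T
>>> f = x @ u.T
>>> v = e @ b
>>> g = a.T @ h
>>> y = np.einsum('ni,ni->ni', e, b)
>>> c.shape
(13, 23, 23)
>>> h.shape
(23, 5)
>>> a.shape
(23, 5)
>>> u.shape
(13, 5)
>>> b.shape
(23, 23)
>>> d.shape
(23, 11)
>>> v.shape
(23, 23)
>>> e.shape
(23, 23)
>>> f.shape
(23, 23, 13, 13)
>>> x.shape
(23, 23, 13, 5)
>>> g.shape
(5, 5)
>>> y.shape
(23, 23)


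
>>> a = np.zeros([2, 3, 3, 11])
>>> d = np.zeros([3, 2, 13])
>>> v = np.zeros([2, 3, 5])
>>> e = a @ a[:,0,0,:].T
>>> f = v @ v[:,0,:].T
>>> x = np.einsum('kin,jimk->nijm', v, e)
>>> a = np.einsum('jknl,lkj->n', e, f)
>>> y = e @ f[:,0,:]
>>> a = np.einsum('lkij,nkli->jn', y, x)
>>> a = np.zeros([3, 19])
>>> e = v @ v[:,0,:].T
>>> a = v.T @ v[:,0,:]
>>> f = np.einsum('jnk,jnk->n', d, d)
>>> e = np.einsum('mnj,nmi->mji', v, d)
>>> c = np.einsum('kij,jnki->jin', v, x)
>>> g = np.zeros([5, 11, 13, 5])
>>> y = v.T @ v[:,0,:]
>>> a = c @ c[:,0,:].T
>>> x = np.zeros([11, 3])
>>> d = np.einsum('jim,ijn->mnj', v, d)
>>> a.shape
(5, 3, 5)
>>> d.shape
(5, 13, 2)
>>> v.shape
(2, 3, 5)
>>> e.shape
(2, 5, 13)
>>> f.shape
(2,)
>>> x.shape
(11, 3)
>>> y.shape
(5, 3, 5)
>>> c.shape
(5, 3, 3)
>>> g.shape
(5, 11, 13, 5)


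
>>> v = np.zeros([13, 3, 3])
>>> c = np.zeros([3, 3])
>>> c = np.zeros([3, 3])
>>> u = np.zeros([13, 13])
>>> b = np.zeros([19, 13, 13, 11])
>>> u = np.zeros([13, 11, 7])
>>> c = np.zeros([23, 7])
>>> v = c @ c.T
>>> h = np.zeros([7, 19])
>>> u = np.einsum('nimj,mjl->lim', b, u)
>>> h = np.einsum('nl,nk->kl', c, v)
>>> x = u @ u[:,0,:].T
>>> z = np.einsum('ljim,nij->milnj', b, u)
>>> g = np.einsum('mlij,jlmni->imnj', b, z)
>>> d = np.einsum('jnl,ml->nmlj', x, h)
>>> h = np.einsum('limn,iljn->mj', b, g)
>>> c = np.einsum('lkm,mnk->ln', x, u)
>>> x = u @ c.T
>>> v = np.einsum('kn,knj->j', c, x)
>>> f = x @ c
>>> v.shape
(7,)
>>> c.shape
(7, 13)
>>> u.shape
(7, 13, 13)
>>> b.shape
(19, 13, 13, 11)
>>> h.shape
(13, 7)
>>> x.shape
(7, 13, 7)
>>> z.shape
(11, 13, 19, 7, 13)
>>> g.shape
(13, 19, 7, 11)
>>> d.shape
(13, 23, 7, 7)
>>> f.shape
(7, 13, 13)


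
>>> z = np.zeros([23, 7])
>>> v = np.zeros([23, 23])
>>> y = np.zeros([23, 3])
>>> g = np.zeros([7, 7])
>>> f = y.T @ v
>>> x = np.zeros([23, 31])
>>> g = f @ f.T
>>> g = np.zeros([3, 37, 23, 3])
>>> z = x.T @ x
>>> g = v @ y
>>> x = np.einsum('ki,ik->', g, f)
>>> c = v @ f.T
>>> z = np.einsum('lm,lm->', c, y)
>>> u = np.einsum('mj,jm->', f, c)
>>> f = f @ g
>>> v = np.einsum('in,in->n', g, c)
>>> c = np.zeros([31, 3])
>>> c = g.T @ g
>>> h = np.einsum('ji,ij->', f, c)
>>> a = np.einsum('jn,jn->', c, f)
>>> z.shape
()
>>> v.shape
(3,)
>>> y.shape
(23, 3)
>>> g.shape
(23, 3)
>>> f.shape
(3, 3)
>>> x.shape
()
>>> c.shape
(3, 3)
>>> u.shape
()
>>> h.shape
()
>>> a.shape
()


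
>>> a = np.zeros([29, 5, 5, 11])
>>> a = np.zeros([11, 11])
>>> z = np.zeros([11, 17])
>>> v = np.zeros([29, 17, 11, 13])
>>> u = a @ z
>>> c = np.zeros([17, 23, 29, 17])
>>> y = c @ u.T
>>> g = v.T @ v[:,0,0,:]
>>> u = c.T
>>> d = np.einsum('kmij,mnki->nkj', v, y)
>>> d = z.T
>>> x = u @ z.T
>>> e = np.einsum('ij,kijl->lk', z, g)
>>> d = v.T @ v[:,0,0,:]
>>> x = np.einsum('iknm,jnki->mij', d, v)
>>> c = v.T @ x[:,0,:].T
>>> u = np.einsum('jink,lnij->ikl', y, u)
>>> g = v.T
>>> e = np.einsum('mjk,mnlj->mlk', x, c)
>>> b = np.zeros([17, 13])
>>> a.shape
(11, 11)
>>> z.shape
(11, 17)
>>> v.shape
(29, 17, 11, 13)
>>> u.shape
(23, 11, 17)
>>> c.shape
(13, 11, 17, 13)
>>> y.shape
(17, 23, 29, 11)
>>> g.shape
(13, 11, 17, 29)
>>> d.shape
(13, 11, 17, 13)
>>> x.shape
(13, 13, 29)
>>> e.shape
(13, 17, 29)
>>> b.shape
(17, 13)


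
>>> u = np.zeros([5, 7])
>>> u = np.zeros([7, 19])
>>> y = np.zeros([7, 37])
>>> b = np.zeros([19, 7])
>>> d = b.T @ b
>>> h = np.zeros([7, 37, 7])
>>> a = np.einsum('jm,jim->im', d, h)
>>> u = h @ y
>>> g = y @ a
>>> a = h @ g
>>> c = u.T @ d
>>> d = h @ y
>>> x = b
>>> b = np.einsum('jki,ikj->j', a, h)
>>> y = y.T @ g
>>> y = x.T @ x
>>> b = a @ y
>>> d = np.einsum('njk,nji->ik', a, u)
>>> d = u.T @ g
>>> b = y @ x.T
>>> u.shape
(7, 37, 37)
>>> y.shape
(7, 7)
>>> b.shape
(7, 19)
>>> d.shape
(37, 37, 7)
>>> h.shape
(7, 37, 7)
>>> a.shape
(7, 37, 7)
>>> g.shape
(7, 7)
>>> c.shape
(37, 37, 7)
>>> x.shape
(19, 7)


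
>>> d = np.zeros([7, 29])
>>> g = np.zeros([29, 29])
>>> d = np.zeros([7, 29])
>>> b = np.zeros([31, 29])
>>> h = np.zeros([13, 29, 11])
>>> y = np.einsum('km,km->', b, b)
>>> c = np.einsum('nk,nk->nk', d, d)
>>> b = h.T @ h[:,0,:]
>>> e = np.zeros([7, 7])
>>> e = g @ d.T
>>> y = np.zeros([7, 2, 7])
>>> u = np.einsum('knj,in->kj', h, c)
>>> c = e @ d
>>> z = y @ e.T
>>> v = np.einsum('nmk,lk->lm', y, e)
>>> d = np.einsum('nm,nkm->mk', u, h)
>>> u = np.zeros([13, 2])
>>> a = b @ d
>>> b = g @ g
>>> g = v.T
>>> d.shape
(11, 29)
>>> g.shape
(2, 29)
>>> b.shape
(29, 29)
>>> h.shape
(13, 29, 11)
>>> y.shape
(7, 2, 7)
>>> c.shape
(29, 29)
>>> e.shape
(29, 7)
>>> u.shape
(13, 2)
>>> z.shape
(7, 2, 29)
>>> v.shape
(29, 2)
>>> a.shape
(11, 29, 29)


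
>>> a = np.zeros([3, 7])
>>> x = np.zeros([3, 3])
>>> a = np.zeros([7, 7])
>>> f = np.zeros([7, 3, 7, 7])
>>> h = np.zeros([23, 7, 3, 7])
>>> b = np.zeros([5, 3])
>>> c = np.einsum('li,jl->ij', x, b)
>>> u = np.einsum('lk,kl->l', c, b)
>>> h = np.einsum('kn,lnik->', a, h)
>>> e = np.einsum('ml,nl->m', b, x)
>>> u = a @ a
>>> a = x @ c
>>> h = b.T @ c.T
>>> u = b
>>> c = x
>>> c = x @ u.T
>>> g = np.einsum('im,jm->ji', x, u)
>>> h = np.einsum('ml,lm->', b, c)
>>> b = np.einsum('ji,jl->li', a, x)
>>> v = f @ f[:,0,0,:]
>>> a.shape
(3, 5)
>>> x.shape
(3, 3)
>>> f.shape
(7, 3, 7, 7)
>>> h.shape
()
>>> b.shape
(3, 5)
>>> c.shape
(3, 5)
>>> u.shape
(5, 3)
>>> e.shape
(5,)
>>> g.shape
(5, 3)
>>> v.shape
(7, 3, 7, 7)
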